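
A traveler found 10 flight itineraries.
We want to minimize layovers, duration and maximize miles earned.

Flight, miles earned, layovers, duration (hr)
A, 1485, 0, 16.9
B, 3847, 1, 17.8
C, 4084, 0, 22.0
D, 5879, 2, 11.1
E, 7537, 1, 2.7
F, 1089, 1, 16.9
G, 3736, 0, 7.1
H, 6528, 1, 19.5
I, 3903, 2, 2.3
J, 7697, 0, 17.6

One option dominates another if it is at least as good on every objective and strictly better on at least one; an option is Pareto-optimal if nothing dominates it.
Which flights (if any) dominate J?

none

A: worse on miles earned (1485 vs 7697).
B: worse on miles earned (3847 vs 7697).
C: worse on miles earned (4084 vs 7697).
D: worse on miles earned (5879 vs 7697).
E: worse on miles earned (7537 vs 7697).
F: worse on miles earned (1089 vs 7697).
G: worse on miles earned (3736 vs 7697).
H: worse on miles earned (6528 vs 7697).
I: worse on miles earned (3903 vs 7697).
No option dominates J.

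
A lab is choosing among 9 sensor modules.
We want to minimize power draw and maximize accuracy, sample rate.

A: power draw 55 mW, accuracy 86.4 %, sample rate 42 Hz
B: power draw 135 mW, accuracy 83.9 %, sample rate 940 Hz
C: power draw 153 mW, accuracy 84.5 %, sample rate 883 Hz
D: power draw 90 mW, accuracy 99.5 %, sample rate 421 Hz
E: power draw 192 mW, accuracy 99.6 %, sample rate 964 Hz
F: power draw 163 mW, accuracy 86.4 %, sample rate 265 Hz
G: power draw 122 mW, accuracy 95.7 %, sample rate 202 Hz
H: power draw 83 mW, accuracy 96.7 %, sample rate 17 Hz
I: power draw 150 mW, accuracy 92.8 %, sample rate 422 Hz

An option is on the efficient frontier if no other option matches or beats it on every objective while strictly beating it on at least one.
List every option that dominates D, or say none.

none

A: worse on accuracy (86.4 vs 99.5).
B: worse on power draw (135 vs 90).
C: worse on power draw (153 vs 90).
E: worse on power draw (192 vs 90).
F: worse on power draw (163 vs 90).
G: worse on power draw (122 vs 90).
H: worse on accuracy (96.7 vs 99.5).
I: worse on power draw (150 vs 90).
No option dominates D.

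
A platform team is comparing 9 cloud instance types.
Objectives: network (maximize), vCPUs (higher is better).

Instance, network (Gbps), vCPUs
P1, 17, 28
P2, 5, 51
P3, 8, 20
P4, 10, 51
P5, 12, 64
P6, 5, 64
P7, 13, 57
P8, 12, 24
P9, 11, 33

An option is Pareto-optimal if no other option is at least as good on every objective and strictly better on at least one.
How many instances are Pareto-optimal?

3

P1: not dominated (best network).
P2: dominated by P4 (network 10≥5, vCPUs 51≥51).
P3: dominated by P1 (network 17≥8, vCPUs 28≥20).
P4: dominated by P5 (network 12≥10, vCPUs 64≥51).
P5: not dominated.
P6: dominated by P5 (network 12≥5, vCPUs 64≥64).
P7: not dominated.
P8: dominated by P1 (network 17≥12, vCPUs 28≥24).
P9: dominated by P5 (network 12≥11, vCPUs 64≥33).
Pareto-optimal: P1, P5, P7 → 3.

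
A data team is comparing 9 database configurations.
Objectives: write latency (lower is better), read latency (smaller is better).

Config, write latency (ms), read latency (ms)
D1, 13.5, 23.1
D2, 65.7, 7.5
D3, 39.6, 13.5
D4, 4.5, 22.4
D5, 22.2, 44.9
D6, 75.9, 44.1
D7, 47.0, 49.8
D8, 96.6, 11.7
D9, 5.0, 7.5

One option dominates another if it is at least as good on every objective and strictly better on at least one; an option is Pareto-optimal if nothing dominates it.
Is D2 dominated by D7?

D7 vs D2: D7 is worse on read latency (49.8 vs 7.5), so it does not dominate D2.

No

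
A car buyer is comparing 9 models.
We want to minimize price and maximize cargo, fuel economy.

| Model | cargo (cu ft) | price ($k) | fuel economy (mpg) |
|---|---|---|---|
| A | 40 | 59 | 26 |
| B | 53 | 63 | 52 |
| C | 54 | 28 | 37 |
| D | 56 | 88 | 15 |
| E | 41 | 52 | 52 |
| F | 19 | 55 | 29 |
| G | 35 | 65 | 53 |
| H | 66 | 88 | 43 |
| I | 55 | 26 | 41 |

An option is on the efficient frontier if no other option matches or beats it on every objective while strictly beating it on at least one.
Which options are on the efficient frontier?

A: dominated by C (cargo 54≥40, price 28≤59, fuel economy 37≥26).
B: not dominated.
C: dominated by I (cargo 55≥54, price 26≤28, fuel economy 41≥37).
D: dominated by H (cargo 66≥56, price 88≤88, fuel economy 43≥15).
E: not dominated.
F: dominated by C (cargo 54≥19, price 28≤55, fuel economy 37≥29).
G: not dominated (best fuel economy).
H: not dominated (best cargo).
I: not dominated (best price).

B, E, G, H, I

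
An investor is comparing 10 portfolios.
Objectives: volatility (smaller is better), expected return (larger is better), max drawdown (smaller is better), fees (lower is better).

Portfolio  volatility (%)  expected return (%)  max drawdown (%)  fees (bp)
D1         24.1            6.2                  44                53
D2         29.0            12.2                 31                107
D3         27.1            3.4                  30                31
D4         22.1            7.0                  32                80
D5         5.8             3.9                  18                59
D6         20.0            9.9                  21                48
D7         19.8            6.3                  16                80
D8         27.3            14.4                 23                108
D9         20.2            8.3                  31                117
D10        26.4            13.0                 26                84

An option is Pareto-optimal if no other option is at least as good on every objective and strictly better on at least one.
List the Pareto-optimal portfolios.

D1: dominated by D6 (volatility 20.0≤24.1, expected return 9.9≥6.2, max drawdown 21≤44, fees 48≤53).
D2: dominated by D10 (volatility 26.4≤29.0, expected return 13.0≥12.2, max drawdown 26≤31, fees 84≤107).
D3: not dominated (best fees).
D4: dominated by D6 (volatility 20.0≤22.1, expected return 9.9≥7.0, max drawdown 21≤32, fees 48≤80).
D5: not dominated (best volatility).
D6: not dominated.
D7: not dominated (best max drawdown).
D8: not dominated (best expected return).
D9: dominated by D6 (volatility 20.0≤20.2, expected return 9.9≥8.3, max drawdown 21≤31, fees 48≤117).
D10: not dominated.

D3, D5, D6, D7, D8, D10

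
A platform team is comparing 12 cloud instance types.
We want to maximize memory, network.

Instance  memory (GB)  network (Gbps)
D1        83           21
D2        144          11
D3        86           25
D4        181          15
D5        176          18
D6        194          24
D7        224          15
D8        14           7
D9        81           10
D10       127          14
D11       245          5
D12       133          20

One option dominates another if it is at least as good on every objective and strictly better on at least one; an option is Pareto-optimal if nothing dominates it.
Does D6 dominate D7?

D6 vs D7: D6 is worse on memory (194 vs 224), so it does not dominate D7.

No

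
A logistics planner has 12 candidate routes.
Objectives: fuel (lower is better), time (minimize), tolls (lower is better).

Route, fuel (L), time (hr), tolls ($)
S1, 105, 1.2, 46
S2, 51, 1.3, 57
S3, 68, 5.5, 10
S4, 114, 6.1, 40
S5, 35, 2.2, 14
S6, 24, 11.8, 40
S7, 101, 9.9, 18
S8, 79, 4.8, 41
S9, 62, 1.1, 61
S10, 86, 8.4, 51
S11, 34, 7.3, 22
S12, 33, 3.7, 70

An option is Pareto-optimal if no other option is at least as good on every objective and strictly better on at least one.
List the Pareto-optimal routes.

S1: not dominated.
S2: not dominated.
S3: not dominated (best tolls).
S4: dominated by S3 (fuel 68≤114, time 5.5≤6.1, tolls 10≤40).
S5: not dominated.
S6: not dominated (best fuel).
S7: dominated by S3 (fuel 68≤101, time 5.5≤9.9, tolls 10≤18).
S8: dominated by S5 (fuel 35≤79, time 2.2≤4.8, tolls 14≤41).
S9: not dominated (best time).
S10: dominated by S3 (fuel 68≤86, time 5.5≤8.4, tolls 10≤51).
S11: not dominated.
S12: not dominated.

S1, S2, S3, S5, S6, S9, S11, S12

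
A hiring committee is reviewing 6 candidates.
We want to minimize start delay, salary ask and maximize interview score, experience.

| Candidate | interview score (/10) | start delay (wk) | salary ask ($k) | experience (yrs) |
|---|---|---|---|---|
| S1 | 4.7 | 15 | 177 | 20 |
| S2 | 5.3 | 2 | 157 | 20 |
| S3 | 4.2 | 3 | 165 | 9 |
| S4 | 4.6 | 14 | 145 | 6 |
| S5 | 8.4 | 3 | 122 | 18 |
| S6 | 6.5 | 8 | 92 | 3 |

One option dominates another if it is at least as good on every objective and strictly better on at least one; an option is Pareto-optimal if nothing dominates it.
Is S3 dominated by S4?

S4 vs S3: S4 is worse on start delay (14 vs 3), so it does not dominate S3.

No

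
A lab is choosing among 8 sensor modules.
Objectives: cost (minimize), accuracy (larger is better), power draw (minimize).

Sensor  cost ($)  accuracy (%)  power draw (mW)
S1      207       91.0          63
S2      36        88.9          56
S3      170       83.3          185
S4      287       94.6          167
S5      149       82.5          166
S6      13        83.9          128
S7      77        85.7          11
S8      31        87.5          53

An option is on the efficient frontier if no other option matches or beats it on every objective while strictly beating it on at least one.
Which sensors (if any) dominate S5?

S2, S6, S7, S8

S2: cost 36≤149, accuracy 88.9≥82.5, power draw 56≤166 — dominates S5.
S6: cost 13≤149, accuracy 83.9≥82.5, power draw 128≤166 — dominates S5.
S7: cost 77≤149, accuracy 85.7≥82.5, power draw 11≤166 — dominates S5.
S8: cost 31≤149, accuracy 87.5≥82.5, power draw 53≤166 — dominates S5.
Others (S1, S3, S4) are each worse than S5 on at least one objective.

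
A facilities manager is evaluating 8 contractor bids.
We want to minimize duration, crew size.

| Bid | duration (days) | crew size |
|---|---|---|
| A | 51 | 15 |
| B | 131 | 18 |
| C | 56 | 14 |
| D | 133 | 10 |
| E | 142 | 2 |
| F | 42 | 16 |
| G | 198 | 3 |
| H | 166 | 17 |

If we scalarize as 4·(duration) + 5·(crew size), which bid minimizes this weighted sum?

A: 4·51 + 5·15 = 279
B: 4·131 + 5·18 = 614
C: 4·56 + 5·14 = 294
D: 4·133 + 5·10 = 582
E: 4·142 + 5·2 = 578
F: 4·42 + 5·16 = 248
G: 4·198 + 5·3 = 807
H: 4·166 + 5·17 = 749
Lowest: F at 248.

F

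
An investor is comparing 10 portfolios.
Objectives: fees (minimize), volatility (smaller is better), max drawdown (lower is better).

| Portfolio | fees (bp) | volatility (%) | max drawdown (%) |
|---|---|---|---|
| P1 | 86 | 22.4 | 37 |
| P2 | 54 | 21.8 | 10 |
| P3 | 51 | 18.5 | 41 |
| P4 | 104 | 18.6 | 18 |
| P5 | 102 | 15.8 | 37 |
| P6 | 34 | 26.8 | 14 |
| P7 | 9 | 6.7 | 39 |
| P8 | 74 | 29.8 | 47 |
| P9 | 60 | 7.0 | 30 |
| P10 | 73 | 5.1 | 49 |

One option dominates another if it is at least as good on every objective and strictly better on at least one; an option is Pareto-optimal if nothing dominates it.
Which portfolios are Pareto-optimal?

P2, P4, P6, P7, P9, P10

P1: dominated by P2 (fees 54≤86, volatility 21.8≤22.4, max drawdown 10≤37).
P2: not dominated (best max drawdown).
P3: dominated by P7 (fees 9≤51, volatility 6.7≤18.5, max drawdown 39≤41).
P4: not dominated.
P5: dominated by P9 (fees 60≤102, volatility 7.0≤15.8, max drawdown 30≤37).
P6: not dominated.
P7: not dominated (best fees).
P8: dominated by P2 (fees 54≤74, volatility 21.8≤29.8, max drawdown 10≤47).
P9: not dominated.
P10: not dominated (best volatility).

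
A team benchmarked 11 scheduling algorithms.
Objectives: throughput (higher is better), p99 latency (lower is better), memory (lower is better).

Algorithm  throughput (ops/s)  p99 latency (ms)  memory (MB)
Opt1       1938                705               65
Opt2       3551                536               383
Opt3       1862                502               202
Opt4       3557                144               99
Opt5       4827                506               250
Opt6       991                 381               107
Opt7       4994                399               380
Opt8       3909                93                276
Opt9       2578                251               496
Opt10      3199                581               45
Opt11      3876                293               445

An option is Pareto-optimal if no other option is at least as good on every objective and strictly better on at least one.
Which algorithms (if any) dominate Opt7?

none

Opt1: worse on throughput (1938 vs 4994).
Opt2: worse on throughput (3551 vs 4994).
Opt3: worse on throughput (1862 vs 4994).
Opt4: worse on throughput (3557 vs 4994).
Opt5: worse on throughput (4827 vs 4994).
Opt6: worse on throughput (991 vs 4994).
Opt8: worse on throughput (3909 vs 4994).
Opt9: worse on throughput (2578 vs 4994).
Opt10: worse on throughput (3199 vs 4994).
Opt11: worse on throughput (3876 vs 4994).
No option dominates Opt7.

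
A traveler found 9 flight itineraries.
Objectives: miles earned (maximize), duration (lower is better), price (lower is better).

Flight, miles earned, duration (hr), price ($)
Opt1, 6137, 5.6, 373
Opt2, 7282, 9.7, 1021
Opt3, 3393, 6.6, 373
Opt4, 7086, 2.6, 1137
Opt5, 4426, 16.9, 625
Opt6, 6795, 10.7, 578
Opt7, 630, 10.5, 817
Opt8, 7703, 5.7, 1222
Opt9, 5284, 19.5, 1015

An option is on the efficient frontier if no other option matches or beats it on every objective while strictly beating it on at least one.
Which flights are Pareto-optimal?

Opt1, Opt2, Opt4, Opt6, Opt8

Opt1: not dominated.
Opt2: not dominated.
Opt3: dominated by Opt1 (miles earned 6137≥3393, duration 5.6≤6.6, price 373≤373).
Opt4: not dominated (best duration).
Opt5: dominated by Opt1 (miles earned 6137≥4426, duration 5.6≤16.9, price 373≤625).
Opt6: not dominated.
Opt7: dominated by Opt1 (miles earned 6137≥630, duration 5.6≤10.5, price 373≤817).
Opt8: not dominated (best miles earned).
Opt9: dominated by Opt1 (miles earned 6137≥5284, duration 5.6≤19.5, price 373≤1015).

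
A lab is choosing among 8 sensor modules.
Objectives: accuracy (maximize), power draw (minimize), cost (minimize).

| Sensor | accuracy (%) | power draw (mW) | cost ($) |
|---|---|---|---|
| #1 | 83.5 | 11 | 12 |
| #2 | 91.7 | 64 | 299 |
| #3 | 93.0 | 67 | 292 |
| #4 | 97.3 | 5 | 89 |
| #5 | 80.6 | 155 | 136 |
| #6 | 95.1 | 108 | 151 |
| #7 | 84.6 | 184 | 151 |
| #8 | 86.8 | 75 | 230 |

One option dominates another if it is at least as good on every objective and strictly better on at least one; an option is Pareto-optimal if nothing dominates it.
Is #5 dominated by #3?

No

#3 vs #5: #3 is worse on cost (292 vs 136), so it does not dominate #5.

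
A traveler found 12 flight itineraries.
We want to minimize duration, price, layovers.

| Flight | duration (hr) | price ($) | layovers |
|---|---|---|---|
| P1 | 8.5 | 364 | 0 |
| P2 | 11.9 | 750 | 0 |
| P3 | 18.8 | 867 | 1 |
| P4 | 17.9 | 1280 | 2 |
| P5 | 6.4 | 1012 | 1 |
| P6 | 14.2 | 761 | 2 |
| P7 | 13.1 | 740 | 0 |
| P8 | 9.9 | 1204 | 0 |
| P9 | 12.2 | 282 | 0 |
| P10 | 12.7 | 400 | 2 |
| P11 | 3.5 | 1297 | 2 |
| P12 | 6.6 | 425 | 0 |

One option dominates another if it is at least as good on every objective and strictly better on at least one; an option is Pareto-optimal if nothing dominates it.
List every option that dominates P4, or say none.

P1: duration 8.5≤17.9, price 364≤1280, layovers 0≤2 — dominates P4.
P2: duration 11.9≤17.9, price 750≤1280, layovers 0≤2 — dominates P4.
P5: duration 6.4≤17.9, price 1012≤1280, layovers 1≤2 — dominates P4.
P6: duration 14.2≤17.9, price 761≤1280, layovers 2≤2 — dominates P4.
P7: duration 13.1≤17.9, price 740≤1280, layovers 0≤2 — dominates P4.
P8: duration 9.9≤17.9, price 1204≤1280, layovers 0≤2 — dominates P4.
P9: duration 12.2≤17.9, price 282≤1280, layovers 0≤2 — dominates P4.
P10: duration 12.7≤17.9, price 400≤1280, layovers 2≤2 — dominates P4.
P12: duration 6.6≤17.9, price 425≤1280, layovers 0≤2 — dominates P4.
Others (P3, P11) are each worse than P4 on at least one objective.

P1, P2, P5, P6, P7, P8, P9, P10, P12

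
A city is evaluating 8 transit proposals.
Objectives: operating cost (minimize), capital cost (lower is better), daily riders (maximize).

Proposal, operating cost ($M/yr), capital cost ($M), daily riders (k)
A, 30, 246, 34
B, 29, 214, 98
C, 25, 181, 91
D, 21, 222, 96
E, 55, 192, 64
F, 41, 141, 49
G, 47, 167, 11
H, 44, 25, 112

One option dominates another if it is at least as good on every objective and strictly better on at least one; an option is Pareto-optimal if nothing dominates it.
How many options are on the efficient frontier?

A: dominated by B (operating cost 29≤30, capital cost 214≤246, daily riders 98≥34).
B: not dominated.
C: not dominated.
D: not dominated (best operating cost).
E: dominated by C (operating cost 25≤55, capital cost 181≤192, daily riders 91≥64).
F: not dominated.
G: dominated by F (operating cost 41≤47, capital cost 141≤167, daily riders 49≥11).
H: not dominated (best capital cost).
Pareto-optimal: B, C, D, F, H → 5.

5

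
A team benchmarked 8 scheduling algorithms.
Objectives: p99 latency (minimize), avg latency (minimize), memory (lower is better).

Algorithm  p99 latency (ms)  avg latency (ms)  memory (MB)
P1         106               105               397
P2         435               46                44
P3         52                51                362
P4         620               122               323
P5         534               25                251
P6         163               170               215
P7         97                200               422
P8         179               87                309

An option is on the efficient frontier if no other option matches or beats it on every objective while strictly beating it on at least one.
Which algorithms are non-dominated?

P2, P3, P5, P6, P8

P1: dominated by P3 (p99 latency 52≤106, avg latency 51≤105, memory 362≤397).
P2: not dominated (best memory).
P3: not dominated (best p99 latency).
P4: dominated by P2 (p99 latency 435≤620, avg latency 46≤122, memory 44≤323).
P5: not dominated (best avg latency).
P6: not dominated.
P7: dominated by P3 (p99 latency 52≤97, avg latency 51≤200, memory 362≤422).
P8: not dominated.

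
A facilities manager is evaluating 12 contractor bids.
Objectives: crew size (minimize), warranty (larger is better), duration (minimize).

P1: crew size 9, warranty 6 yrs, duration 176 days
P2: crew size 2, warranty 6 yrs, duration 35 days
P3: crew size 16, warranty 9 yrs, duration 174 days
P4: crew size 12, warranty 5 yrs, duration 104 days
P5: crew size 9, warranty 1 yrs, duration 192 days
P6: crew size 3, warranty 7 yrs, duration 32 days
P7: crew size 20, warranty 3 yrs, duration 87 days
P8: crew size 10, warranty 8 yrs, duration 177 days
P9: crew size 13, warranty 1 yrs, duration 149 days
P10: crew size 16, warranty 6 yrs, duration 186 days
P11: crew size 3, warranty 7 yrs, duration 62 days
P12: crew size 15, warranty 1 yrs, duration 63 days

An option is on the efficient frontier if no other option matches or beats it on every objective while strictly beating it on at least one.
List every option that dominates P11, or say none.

P6

P6: crew size 3≤3, warranty 7≥7, duration 32≤62 — dominates P11.
Others (P1, P2, P3, P4, P5, P7, P8, P9, P10, P12) are each worse than P11 on at least one objective.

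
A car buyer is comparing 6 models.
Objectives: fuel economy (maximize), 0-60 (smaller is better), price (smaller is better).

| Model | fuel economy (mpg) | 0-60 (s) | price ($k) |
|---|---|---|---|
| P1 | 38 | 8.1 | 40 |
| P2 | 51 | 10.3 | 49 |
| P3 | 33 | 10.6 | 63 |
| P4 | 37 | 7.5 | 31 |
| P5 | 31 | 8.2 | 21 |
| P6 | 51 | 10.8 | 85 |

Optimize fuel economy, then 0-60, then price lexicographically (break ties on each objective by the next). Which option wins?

First maximize fuel economy: best is 51, kept {P2, P6}.
Then minimize 0-60: best is 10.3, kept {P2}.

P2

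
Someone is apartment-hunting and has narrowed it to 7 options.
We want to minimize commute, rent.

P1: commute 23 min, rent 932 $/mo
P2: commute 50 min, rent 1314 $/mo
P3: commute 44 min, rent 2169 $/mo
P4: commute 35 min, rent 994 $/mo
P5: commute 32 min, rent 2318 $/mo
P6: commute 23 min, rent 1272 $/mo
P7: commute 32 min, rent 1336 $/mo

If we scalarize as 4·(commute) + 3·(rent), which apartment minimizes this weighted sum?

P1: 4·23 + 3·932 = 2888
P2: 4·50 + 3·1314 = 4142
P3: 4·44 + 3·2169 = 6683
P4: 4·35 + 3·994 = 3122
P5: 4·32 + 3·2318 = 7082
P6: 4·23 + 3·1272 = 3908
P7: 4·32 + 3·1336 = 4136
Lowest: P1 at 2888.

P1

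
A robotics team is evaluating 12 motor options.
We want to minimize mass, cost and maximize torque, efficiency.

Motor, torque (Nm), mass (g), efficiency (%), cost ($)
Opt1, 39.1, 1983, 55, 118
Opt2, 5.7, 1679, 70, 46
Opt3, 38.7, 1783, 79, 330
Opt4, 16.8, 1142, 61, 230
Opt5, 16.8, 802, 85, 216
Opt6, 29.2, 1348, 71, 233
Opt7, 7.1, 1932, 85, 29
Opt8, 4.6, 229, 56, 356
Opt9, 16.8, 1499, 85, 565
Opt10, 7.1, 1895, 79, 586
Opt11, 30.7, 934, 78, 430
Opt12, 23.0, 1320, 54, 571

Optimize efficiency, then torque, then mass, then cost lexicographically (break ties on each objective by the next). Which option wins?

Opt5

First maximize efficiency: best is 85, kept {Opt5, Opt7, Opt9}.
Then maximize torque: best is 16.8, kept {Opt5, Opt9}.
Then minimize mass: best is 802, kept {Opt5}.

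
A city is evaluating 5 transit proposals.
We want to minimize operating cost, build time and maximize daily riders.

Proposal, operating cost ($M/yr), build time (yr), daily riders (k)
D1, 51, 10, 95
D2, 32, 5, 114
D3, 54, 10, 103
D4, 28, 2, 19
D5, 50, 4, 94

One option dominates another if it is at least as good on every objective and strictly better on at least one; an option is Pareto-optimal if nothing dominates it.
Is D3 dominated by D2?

Yes

D2 vs D3: operating cost 32≤54, build time 5≤10, daily riders 114≥103 — D2 is at least as good on every objective with at least one strict improvement.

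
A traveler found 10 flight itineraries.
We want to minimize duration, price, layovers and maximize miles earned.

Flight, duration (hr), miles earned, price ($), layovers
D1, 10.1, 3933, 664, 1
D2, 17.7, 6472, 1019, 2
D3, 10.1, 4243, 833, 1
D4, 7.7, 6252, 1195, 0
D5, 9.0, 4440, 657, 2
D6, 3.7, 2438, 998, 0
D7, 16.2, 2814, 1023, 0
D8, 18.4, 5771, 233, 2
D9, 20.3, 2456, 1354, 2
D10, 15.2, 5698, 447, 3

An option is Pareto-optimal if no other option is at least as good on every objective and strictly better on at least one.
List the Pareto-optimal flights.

D1, D2, D3, D4, D5, D6, D7, D8, D10

D1: not dominated.
D2: not dominated (best miles earned).
D3: not dominated.
D4: not dominated.
D5: not dominated.
D6: not dominated (best duration).
D7: not dominated.
D8: not dominated (best price).
D9: dominated by D1 (duration 10.1≤20.3, miles earned 3933≥2456, price 664≤1354, layovers 1≤2).
D10: not dominated.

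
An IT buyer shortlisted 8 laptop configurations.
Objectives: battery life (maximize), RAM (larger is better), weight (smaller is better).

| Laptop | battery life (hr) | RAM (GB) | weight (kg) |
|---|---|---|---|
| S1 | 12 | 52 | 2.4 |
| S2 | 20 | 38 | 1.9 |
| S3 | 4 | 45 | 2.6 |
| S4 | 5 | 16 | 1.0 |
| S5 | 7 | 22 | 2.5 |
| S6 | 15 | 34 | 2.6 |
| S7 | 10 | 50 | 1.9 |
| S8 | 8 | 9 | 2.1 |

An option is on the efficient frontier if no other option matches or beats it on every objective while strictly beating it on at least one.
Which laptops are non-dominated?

S1: not dominated (best RAM).
S2: not dominated (best battery life).
S3: dominated by S1 (battery life 12≥4, RAM 52≥45, weight 2.4≤2.6).
S4: not dominated (best weight).
S5: dominated by S1 (battery life 12≥7, RAM 52≥22, weight 2.4≤2.5).
S6: dominated by S2 (battery life 20≥15, RAM 38≥34, weight 1.9≤2.6).
S7: not dominated.
S8: dominated by S2 (battery life 20≥8, RAM 38≥9, weight 1.9≤2.1).

S1, S2, S4, S7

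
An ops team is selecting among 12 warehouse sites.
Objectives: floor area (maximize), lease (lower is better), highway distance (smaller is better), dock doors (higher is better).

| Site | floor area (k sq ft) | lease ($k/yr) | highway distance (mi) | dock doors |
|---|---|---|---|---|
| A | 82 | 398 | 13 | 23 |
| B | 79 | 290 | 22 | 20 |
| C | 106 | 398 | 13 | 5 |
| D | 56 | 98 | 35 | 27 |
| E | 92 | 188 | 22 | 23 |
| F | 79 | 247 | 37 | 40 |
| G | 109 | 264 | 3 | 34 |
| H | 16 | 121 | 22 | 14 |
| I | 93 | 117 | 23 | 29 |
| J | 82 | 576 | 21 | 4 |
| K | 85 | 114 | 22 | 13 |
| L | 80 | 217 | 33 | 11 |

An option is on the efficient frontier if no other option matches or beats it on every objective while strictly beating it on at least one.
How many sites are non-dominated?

7

A: dominated by G (floor area 109≥82, lease 264≤398, highway distance 3≤13, dock doors 34≥23).
B: dominated by E (floor area 92≥79, lease 188≤290, highway distance 22≤22, dock doors 23≥20).
C: dominated by G (floor area 109≥106, lease 264≤398, highway distance 3≤13, dock doors 34≥5).
D: not dominated (best lease).
E: not dominated.
F: not dominated (best dock doors).
G: not dominated (best floor area).
H: not dominated.
I: not dominated.
J: dominated by A (floor area 82≥82, lease 398≤576, highway distance 13≤21, dock doors 23≥4).
K: not dominated.
L: dominated by E (floor area 92≥80, lease 188≤217, highway distance 22≤33, dock doors 23≥11).
Pareto-optimal: D, E, F, G, H, I, K → 7.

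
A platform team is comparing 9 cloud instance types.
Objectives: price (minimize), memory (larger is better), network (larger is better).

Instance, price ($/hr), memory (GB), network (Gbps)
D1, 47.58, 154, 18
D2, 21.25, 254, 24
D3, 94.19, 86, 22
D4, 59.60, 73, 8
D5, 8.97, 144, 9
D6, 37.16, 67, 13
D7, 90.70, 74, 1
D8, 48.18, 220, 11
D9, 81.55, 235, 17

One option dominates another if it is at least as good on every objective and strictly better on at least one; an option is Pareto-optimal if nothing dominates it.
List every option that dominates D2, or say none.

D1: worse on price (47.58 vs 21.25).
D3: worse on price (94.19 vs 21.25).
D4: worse on price (59.60 vs 21.25).
D5: worse on memory (144 vs 254).
D6: worse on price (37.16 vs 21.25).
D7: worse on price (90.70 vs 21.25).
D8: worse on price (48.18 vs 21.25).
D9: worse on price (81.55 vs 21.25).
No option dominates D2.

none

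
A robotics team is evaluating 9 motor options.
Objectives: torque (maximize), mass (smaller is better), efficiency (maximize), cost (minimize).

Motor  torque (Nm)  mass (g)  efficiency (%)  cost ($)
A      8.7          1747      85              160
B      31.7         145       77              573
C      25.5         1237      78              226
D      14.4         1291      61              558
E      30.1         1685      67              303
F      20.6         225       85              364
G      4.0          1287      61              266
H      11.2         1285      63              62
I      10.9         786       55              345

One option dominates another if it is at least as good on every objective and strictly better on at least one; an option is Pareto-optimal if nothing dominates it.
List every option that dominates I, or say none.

A: worse on torque (8.7 vs 10.9).
B: worse on cost (573 vs 345).
C: worse on mass (1237 vs 786).
D: worse on mass (1291 vs 786).
E: worse on mass (1685 vs 786).
F: worse on cost (364 vs 345).
G: worse on torque (4.0 vs 10.9).
H: worse on mass (1285 vs 786).
No option dominates I.

none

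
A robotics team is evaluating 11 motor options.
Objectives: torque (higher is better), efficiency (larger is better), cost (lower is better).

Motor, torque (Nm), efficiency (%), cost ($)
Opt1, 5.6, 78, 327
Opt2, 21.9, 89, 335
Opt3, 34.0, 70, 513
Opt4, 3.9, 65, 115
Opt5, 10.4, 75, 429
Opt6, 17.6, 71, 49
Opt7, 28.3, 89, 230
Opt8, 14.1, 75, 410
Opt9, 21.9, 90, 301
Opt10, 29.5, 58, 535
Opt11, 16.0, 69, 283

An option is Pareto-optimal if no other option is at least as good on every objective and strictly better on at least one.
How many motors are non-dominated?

4

Opt1: dominated by Opt7 (torque 28.3≥5.6, efficiency 89≥78, cost 230≤327).
Opt2: dominated by Opt7 (torque 28.3≥21.9, efficiency 89≥89, cost 230≤335).
Opt3: not dominated (best torque).
Opt4: dominated by Opt6 (torque 17.6≥3.9, efficiency 71≥65, cost 49≤115).
Opt5: dominated by Opt2 (torque 21.9≥10.4, efficiency 89≥75, cost 335≤429).
Opt6: not dominated (best cost).
Opt7: not dominated.
Opt8: dominated by Opt2 (torque 21.9≥14.1, efficiency 89≥75, cost 335≤410).
Opt9: not dominated (best efficiency).
Opt10: dominated by Opt3 (torque 34.0≥29.5, efficiency 70≥58, cost 513≤535).
Opt11: dominated by Opt6 (torque 17.6≥16.0, efficiency 71≥69, cost 49≤283).
Pareto-optimal: Opt3, Opt6, Opt7, Opt9 → 4.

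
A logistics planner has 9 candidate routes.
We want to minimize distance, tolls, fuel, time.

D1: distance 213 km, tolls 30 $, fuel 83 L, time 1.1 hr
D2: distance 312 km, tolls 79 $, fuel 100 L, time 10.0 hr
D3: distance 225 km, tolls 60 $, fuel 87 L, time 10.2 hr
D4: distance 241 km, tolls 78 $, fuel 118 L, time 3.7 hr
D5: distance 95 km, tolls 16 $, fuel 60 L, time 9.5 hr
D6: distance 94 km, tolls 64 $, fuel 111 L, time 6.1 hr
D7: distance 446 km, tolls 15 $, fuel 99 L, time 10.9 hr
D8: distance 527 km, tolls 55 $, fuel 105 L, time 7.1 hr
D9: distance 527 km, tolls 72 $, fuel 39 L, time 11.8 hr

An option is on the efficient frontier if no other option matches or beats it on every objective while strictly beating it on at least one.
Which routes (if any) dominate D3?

D1: distance 213≤225, tolls 30≤60, fuel 83≤87, time 1.1≤10.2 — dominates D3.
D5: distance 95≤225, tolls 16≤60, fuel 60≤87, time 9.5≤10.2 — dominates D3.
Others (D2, D4, D6, D7, D8, D9) are each worse than D3 on at least one objective.

D1, D5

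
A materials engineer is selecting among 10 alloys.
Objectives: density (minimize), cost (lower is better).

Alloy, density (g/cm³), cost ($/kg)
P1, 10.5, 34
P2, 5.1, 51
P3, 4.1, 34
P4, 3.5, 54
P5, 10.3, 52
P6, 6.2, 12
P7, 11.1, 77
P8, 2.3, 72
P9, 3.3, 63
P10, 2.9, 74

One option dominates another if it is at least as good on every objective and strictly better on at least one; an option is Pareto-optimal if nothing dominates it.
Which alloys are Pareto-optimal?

P1: dominated by P3 (density 4.1≤10.5, cost 34≤34).
P2: dominated by P3 (density 4.1≤5.1, cost 34≤51).
P3: not dominated.
P4: not dominated.
P5: dominated by P2 (density 5.1≤10.3, cost 51≤52).
P6: not dominated (best cost).
P7: dominated by P1 (density 10.5≤11.1, cost 34≤77).
P8: not dominated (best density).
P9: not dominated.
P10: dominated by P8 (density 2.3≤2.9, cost 72≤74).

P3, P4, P6, P8, P9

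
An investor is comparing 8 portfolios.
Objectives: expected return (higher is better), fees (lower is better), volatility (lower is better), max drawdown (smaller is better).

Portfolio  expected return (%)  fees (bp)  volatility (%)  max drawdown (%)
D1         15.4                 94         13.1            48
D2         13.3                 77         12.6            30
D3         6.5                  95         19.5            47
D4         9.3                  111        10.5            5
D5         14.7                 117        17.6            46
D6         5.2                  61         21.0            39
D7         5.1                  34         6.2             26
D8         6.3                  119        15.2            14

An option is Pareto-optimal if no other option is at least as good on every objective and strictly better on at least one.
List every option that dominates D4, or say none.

none

D1: worse on volatility (13.1 vs 10.5).
D2: worse on volatility (12.6 vs 10.5).
D3: worse on expected return (6.5 vs 9.3).
D5: worse on fees (117 vs 111).
D6: worse on expected return (5.2 vs 9.3).
D7: worse on expected return (5.1 vs 9.3).
D8: worse on expected return (6.3 vs 9.3).
No option dominates D4.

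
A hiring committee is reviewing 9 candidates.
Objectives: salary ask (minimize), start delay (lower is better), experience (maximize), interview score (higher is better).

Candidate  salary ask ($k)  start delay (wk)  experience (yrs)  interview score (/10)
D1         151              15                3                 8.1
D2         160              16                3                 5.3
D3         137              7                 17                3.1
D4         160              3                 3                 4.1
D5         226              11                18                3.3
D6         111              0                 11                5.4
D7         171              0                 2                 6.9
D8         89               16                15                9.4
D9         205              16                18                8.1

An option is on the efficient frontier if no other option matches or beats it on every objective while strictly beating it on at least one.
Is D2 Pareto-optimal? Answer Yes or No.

No

D1 vs D2: salary ask 151≤160, start delay 15≤16, experience 3≥3, interview score 8.1≥5.3 — D1 is at least as good on every objective and strictly better on at least one, so D1 dominates D2.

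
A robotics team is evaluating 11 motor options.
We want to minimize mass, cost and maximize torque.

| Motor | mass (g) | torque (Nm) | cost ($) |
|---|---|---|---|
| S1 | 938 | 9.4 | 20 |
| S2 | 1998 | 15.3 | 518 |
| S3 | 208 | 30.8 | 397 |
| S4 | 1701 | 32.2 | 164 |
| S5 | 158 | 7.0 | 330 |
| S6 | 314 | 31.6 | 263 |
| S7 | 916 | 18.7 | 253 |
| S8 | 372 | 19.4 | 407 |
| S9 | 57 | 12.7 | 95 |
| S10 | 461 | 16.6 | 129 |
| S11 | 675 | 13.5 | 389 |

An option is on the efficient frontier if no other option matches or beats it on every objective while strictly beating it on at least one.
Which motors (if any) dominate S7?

none

S1: worse on mass (938 vs 916).
S2: worse on mass (1998 vs 916).
S3: worse on cost (397 vs 253).
S4: worse on mass (1701 vs 916).
S5: worse on torque (7.0 vs 18.7).
S6: worse on cost (263 vs 253).
S8: worse on cost (407 vs 253).
S9: worse on torque (12.7 vs 18.7).
S10: worse on torque (16.6 vs 18.7).
S11: worse on torque (13.5 vs 18.7).
No option dominates S7.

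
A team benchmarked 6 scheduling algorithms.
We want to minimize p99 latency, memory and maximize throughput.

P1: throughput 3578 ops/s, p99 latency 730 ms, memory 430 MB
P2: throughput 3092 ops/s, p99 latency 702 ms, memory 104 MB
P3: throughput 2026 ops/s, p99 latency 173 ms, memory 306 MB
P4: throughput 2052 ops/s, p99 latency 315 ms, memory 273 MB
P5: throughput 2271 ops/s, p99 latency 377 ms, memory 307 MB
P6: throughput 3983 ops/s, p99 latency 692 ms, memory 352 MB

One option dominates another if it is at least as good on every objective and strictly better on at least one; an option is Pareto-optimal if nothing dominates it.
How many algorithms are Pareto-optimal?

5

P1: dominated by P6 (throughput 3983≥3578, p99 latency 692≤730, memory 352≤430).
P2: not dominated (best memory).
P3: not dominated (best p99 latency).
P4: not dominated.
P5: not dominated.
P6: not dominated (best throughput).
Pareto-optimal: P2, P3, P4, P5, P6 → 5.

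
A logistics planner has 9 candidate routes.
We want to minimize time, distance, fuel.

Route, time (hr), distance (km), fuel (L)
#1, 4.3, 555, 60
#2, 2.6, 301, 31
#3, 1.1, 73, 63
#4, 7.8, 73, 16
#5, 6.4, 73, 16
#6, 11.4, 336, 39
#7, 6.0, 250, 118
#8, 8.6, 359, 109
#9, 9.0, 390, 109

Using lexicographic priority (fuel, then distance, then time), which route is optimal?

First minimize fuel: best is 16, kept {#4, #5}.
Then minimize distance: best is 73, kept {#4, #5}.
Then minimize time: best is 6.4, kept {#5}.

#5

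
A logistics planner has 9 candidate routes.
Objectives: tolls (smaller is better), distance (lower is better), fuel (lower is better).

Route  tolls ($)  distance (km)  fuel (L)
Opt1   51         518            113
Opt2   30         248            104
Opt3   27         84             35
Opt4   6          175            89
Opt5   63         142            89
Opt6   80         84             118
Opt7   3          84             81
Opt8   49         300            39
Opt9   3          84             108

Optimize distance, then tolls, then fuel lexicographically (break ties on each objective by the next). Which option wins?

First minimize distance: best is 84, kept {Opt3, Opt6, Opt7, Opt9}.
Then minimize tolls: best is 3, kept {Opt7, Opt9}.
Then minimize fuel: best is 81, kept {Opt7}.

Opt7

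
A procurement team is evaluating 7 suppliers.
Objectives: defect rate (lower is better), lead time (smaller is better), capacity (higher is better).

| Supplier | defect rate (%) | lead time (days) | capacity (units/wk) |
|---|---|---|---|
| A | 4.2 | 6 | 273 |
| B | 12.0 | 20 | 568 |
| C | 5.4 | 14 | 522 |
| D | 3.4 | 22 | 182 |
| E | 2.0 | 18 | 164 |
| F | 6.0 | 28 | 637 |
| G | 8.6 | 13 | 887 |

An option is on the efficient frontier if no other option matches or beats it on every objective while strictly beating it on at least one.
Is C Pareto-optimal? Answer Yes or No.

A: worse on capacity (273 vs 522).
B: worse on defect rate (12.0 vs 5.4).
D: worse on lead time (22 vs 14).
E: worse on lead time (18 vs 14).
F: worse on defect rate (6.0 vs 5.4).
G: worse on defect rate (8.6 vs 5.4).
No option is at least as good as C on every objective and strictly better on one.

Yes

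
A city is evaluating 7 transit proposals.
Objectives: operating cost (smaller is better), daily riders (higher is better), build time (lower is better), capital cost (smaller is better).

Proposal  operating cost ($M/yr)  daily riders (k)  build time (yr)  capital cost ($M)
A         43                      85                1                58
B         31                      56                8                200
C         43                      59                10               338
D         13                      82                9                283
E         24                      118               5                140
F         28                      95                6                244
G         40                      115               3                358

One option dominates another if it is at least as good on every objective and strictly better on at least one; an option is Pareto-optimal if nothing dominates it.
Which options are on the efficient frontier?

A: not dominated (best build time).
B: dominated by E (operating cost 24≤31, daily riders 118≥56, build time 5≤8, capital cost 140≤200).
C: dominated by A (operating cost 43≤43, daily riders 85≥59, build time 1≤10, capital cost 58≤338).
D: not dominated (best operating cost).
E: not dominated (best daily riders).
F: dominated by E (operating cost 24≤28, daily riders 118≥95, build time 5≤6, capital cost 140≤244).
G: not dominated.

A, D, E, G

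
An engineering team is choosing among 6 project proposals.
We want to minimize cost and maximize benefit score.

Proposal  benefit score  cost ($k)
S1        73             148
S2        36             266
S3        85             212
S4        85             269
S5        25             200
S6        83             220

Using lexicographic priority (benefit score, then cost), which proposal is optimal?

First maximize benefit score: best is 85, kept {S3, S4}.
Then minimize cost: best is 212, kept {S3}.

S3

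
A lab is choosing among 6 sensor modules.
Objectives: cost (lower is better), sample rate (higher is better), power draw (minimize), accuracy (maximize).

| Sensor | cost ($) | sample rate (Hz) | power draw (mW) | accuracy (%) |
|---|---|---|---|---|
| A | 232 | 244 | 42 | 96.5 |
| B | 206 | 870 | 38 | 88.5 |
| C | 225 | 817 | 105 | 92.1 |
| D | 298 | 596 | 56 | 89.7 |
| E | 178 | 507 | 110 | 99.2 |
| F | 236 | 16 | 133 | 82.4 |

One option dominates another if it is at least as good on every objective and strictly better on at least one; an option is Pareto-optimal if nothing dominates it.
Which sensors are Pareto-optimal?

A, B, C, D, E

A: not dominated.
B: not dominated (best sample rate).
C: not dominated.
D: not dominated.
E: not dominated (best cost).
F: dominated by A (cost 232≤236, sample rate 244≥16, power draw 42≤133, accuracy 96.5≥82.4).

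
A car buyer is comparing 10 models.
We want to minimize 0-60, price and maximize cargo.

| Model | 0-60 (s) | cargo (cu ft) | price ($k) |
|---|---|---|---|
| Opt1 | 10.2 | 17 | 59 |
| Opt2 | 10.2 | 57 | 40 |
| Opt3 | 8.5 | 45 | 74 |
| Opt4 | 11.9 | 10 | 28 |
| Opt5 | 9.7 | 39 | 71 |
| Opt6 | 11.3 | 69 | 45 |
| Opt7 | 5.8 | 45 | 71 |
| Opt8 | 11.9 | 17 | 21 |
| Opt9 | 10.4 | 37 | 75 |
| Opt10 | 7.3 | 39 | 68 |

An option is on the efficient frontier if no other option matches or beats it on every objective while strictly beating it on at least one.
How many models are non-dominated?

Opt1: dominated by Opt2 (0-60 10.2≤10.2, cargo 57≥17, price 40≤59).
Opt2: not dominated.
Opt3: dominated by Opt7 (0-60 5.8≤8.5, cargo 45≥45, price 71≤74).
Opt4: dominated by Opt8 (0-60 11.9≤11.9, cargo 17≥10, price 21≤28).
Opt5: dominated by Opt7 (0-60 5.8≤9.7, cargo 45≥39, price 71≤71).
Opt6: not dominated (best cargo).
Opt7: not dominated (best 0-60).
Opt8: not dominated (best price).
Opt9: dominated by Opt2 (0-60 10.2≤10.4, cargo 57≥37, price 40≤75).
Opt10: not dominated.
Pareto-optimal: Opt2, Opt6, Opt7, Opt8, Opt10 → 5.

5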